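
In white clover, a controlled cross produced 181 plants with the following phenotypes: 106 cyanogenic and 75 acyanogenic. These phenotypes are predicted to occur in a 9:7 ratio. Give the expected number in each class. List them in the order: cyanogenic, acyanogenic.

Under the 9:7 hypothesis (Σ ratio = 16, N = 181):
  cyanogenic: 181 × 9/16 = 101.8125
  acyanogenic: 181 × 7/16 = 79.1875

101.8125, 79.1875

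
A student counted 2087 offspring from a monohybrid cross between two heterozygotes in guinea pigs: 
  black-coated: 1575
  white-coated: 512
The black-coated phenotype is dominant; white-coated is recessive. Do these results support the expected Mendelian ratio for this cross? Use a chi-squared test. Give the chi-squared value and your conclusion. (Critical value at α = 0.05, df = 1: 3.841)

For a monohybrid cross between heterozygotes with complete dominance, the expected phenotypic ratio is 3:1.
Total ratio parts = 4. Expected numbers out of 2087:
  black-coated: 2087 × 3/4 = 1565.25
  white-coated: 2087 × 1/4 = 521.75
χ² = Σ (O − E)² / E
  black-coated: (1575 − 1565.25)² / 1565.25 = 0.0607
  white-coated: (512 − 521.75)² / 521.75 = 0.1822
χ² = 0.0607 + 0.1822 = 0.2429 ≈ 0.243
Degrees of freedom = 2 − 1 = 1; critical value at α = 0.05 is 3.841.
Since 0.243 < 3.841, we fail to reject the null hypothesis — the data are consistent with the 3:1 ratio.

0.243; consistent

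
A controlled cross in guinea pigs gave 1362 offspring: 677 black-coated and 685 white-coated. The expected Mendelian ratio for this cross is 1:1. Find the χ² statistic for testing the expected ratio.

0.047

Expected counts for N = 1362 under a 1:1 ratio (total parts = 2):
  black-coated: 1362 × 1/2 = 681
  white-coated: 1362 × 1/2 = 681
χ² = Σ (O − E)² / E
  black-coated: (677 − 681)² / 681 = 0.0235
  white-coated: (685 − 681)² / 681 = 0.0235
χ² = 0.0235 + 0.0235 = 0.047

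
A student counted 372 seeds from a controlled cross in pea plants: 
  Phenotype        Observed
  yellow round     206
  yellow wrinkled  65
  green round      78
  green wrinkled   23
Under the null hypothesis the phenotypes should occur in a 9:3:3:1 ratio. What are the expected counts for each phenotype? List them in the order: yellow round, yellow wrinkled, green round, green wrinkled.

Under the 9:3:3:1 hypothesis (Σ ratio = 16, N = 372):
  yellow round: 372 × 9/16 = 209.25
  yellow wrinkled: 372 × 3/16 = 69.75
  green round: 372 × 3/16 = 69.75
  green wrinkled: 372 × 1/16 = 23.25

209.25, 69.75, 69.75, 23.25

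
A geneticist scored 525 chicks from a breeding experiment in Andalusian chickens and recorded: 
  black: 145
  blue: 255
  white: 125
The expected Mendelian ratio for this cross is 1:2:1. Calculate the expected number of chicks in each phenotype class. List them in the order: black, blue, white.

Under the 1:2:1 hypothesis (Σ ratio = 4, N = 525):
  black: 525 × 1/4 = 131.25
  blue: 525 × 2/4 = 262.5
  white: 525 × 1/4 = 131.25

131.25, 262.5, 131.25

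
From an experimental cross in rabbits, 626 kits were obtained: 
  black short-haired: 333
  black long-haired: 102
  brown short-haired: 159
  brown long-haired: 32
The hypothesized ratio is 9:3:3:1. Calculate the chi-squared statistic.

19.112

Total ratio parts = 16. Expected numbers out of 626:
  black short-haired: 626 × 9/16 = 352.125
  black long-haired: 626 × 3/16 = 117.375
  brown short-haired: 626 × 3/16 = 117.375
  brown long-haired: 626 × 1/16 = 39.125
χ² = Σ (O − E)² / E
  black short-haired: (333 − 352.125)² / 352.125 = 1.0387
  black long-haired: (102 − 117.375)² / 117.375 = 2.0140
  brown short-haired: (159 − 117.375)² / 117.375 = 14.7616
  brown long-haired: (32 − 39.125)² / 39.125 = 1.2975
χ² = 1.0387 + 2.0140 + 14.7616 + 1.2975 = 19.1118 ≈ 19.112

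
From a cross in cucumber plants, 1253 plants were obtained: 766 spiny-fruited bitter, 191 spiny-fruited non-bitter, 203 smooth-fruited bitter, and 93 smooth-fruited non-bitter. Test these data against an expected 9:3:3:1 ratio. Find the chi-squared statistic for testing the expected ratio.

20.625

Total ratio parts = 16. Expected numbers out of 1253:
  spiny-fruited bitter: 1253 × 9/16 = 704.8125
  spiny-fruited non-bitter: 1253 × 3/16 = 234.9375
  smooth-fruited bitter: 1253 × 3/16 = 234.9375
  smooth-fruited non-bitter: 1253 × 1/16 = 78.3125
χ² = Σ (O − E)² / E
  spiny-fruited bitter: (766 − 704.8125)² / 704.8125 = 5.3119
  spiny-fruited non-bitter: (191 − 234.9375)² / 234.9375 = 8.2171
  smooth-fruited bitter: (203 − 234.9375)² / 234.9375 = 4.3416
  smooth-fruited non-bitter: (93 − 78.3125)² / 78.3125 = 2.7546
χ² = 5.3119 + 8.2171 + 4.3416 + 2.7546 = 20.6252 ≈ 20.625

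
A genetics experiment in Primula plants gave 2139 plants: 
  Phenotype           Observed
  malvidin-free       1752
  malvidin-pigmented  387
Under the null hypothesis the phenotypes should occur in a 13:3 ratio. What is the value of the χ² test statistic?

The 13:3 ratio has 16 parts, so with N = 2139 the expected counts are:
  malvidin-free: 2139 × 13/16 = 1737.9375
  malvidin-pigmented: 2139 × 3/16 = 401.0625
χ² = Σ (O − E)² / E
  malvidin-free: (1752 − 1737.9375)² / 1737.9375 = 0.1138
  malvidin-pigmented: (387 − 401.0625)² / 401.0625 = 0.4931
χ² = 0.1138 + 0.4931 = 0.6069 ≈ 0.607

0.607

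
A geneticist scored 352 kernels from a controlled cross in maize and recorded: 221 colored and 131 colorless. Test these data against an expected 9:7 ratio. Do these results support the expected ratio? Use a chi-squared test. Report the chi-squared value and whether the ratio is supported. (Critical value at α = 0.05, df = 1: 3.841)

Expected counts for N = 352 under a 9:7 ratio (total parts = 16):
  colored: 352 × 9/16 = 198
  colorless: 352 × 7/16 = 154
χ² = Σ (O − E)² / E
  colored: (221 − 198)² / 198 = 2.6717
  colorless: (131 − 154)² / 154 = 3.4351
χ² = 2.6717 + 3.4351 = 6.1068 ≈ 6.107
Degrees of freedom = 2 − 1 = 1; critical value at α = 0.05 is 3.841.
Since 6.107 > 3.841, we reject the null hypothesis — the data do not fit the 9:7 ratio.

6.107; not consistent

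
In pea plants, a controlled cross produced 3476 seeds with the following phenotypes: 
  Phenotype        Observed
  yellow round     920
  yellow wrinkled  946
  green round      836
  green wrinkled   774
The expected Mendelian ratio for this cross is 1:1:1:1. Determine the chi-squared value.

The 1:1:1:1 ratio has 4 parts, so with N = 3476 the expected counts are:
  yellow round: 3476 × 1/4 = 869
  yellow wrinkled: 3476 × 1/4 = 869
  green round: 3476 × 1/4 = 869
  green wrinkled: 3476 × 1/4 = 869
χ² = Σ (O − E)² / E
  yellow round: (920 − 869)² / 869 = 2.9931
  yellow wrinkled: (946 − 869)² / 869 = 6.8228
  green round: (836 − 869)² / 869 = 1.2532
  green wrinkled: (774 − 869)² / 869 = 10.3855
χ² = 2.9931 + 6.8228 + 1.2532 + 10.3855 = 21.4546 ≈ 21.455

21.455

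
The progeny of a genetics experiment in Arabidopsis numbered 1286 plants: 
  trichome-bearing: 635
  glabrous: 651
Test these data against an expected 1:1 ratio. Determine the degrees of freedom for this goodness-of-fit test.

1

A goodness-of-fit test with 2 phenotype classes has df = 2 − 1 = 1.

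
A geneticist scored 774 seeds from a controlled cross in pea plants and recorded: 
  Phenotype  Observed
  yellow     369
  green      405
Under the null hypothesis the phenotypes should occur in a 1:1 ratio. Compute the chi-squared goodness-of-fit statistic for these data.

Expected counts for N = 774 under a 1:1 ratio (total parts = 2):
  yellow: 774 × 1/2 = 387
  green: 774 × 1/2 = 387
χ² = Σ (O − E)² / E
  yellow: (369 − 387)² / 387 = 0.8372
  green: (405 − 387)² / 387 = 0.8372
χ² = 0.8372 + 0.8372 = 1.6744 ≈ 1.674

1.674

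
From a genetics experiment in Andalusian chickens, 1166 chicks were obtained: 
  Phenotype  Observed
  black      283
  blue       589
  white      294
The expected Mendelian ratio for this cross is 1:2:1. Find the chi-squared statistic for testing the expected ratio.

The 1:2:1 ratio has 4 parts, so with N = 1166 the expected counts are:
  black: 1166 × 1/4 = 291.5
  blue: 1166 × 2/4 = 583
  white: 1166 × 1/4 = 291.5
χ² = Σ (O − E)² / E
  black: (283 − 291.5)² / 291.5 = 0.2479
  blue: (589 − 583)² / 583 = 0.0617
  white: (294 − 291.5)² / 291.5 = 0.0214
χ² = 0.2479 + 0.0617 + 0.0214 = 0.331

0.331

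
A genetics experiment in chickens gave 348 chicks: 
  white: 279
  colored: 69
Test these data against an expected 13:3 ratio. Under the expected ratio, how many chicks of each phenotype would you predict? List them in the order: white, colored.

282.75, 65.25

Expected counts for N = 348 under a 13:3 ratio (total parts = 16):
  white: 348 × 13/16 = 282.75
  colored: 348 × 3/16 = 65.25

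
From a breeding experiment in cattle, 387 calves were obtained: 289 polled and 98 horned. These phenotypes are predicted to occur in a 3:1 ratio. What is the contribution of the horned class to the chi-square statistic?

0.016

Under the 3:1 hypothesis (Σ ratio = 4, N = 387):
  polled: 387 × 3/4 = 290.25
  horned: 387 × 1/4 = 96.75
Contribution of horned: (98 − 96.75)² / 96.75 = 0.0161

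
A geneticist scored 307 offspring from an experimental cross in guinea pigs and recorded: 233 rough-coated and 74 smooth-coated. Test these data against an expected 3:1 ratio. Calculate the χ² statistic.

Under the 3:1 hypothesis (Σ ratio = 4, N = 307):
  rough-coated: 307 × 3/4 = 230.25
  smooth-coated: 307 × 1/4 = 76.75
χ² = Σ (O − E)² / E
  rough-coated: (233 − 230.25)² / 230.25 = 0.0328
  smooth-coated: (74 − 76.75)² / 76.75 = 0.0985
χ² = 0.0328 + 0.0985 = 0.1313 ≈ 0.131

0.131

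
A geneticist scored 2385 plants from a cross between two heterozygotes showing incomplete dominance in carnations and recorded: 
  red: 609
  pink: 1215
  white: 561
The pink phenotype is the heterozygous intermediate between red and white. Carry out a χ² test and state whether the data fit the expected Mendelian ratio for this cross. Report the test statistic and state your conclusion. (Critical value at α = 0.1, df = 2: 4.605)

With incomplete dominance, a heterozygote × heterozygote cross gives a 1:2:1 phenotypic ratio.
The 1:2:1 ratio has 4 parts, so with N = 2385 the expected counts are:
  red: 2385 × 1/4 = 596.25
  pink: 2385 × 2/4 = 1192.5
  white: 2385 × 1/4 = 596.25
χ² = Σ (O − E)² / E
  red: (609 − 596.25)² / 596.25 = 0.2726
  pink: (1215 − 1192.5)² / 1192.5 = 0.4245
  white: (561 − 596.25)² / 596.25 = 2.0840
χ² = 0.2726 + 0.4245 + 2.0840 = 2.7811 ≈ 2.781
Degrees of freedom = 3 − 1 = 2; critical value at α = 0.1 is 4.605.
Since 2.781 < 4.605, we fail to reject the null hypothesis — the data are consistent with the 1:2:1 ratio.

2.781; consistent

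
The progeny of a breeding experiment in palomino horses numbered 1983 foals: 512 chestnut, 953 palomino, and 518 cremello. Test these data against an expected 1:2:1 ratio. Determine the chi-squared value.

Expected counts for N = 1983 under a 1:2:1 ratio (total parts = 4):
  chestnut: 1983 × 1/4 = 495.75
  palomino: 1983 × 2/4 = 991.5
  cremello: 1983 × 1/4 = 495.75
χ² = Σ (O − E)² / E
  chestnut: (512 − 495.75)² / 495.75 = 0.5327
  palomino: (953 − 991.5)² / 991.5 = 1.4950
  cremello: (518 − 495.75)² / 495.75 = 0.9986
χ² = 0.5327 + 1.4950 + 0.9986 = 3.0263 ≈ 3.026

3.026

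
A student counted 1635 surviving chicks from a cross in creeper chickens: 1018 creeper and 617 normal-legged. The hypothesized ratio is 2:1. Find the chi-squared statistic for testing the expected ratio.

Under the 2:1 hypothesis (Σ ratio = 3, N = 1635):
  creeper: 1635 × 2/3 = 1090
  normal-legged: 1635 × 1/3 = 545
χ² = Σ (O − E)² / E
  creeper: (1018 − 1090)² / 1090 = 4.7560
  normal-legged: (617 − 545)² / 545 = 9.5119
χ² = 4.7560 + 9.5119 = 14.2679 ≈ 14.268

14.268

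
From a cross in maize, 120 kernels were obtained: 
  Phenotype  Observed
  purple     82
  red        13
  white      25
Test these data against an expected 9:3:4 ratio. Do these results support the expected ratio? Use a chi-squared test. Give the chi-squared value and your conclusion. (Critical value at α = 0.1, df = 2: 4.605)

Expected counts for N = 120 under a 9:3:4 ratio (total parts = 16):
  purple: 120 × 9/16 = 67.5
  red: 120 × 3/16 = 22.5
  white: 120 × 4/16 = 30
χ² = Σ (O − E)² / E
  purple: (82 − 67.5)² / 67.5 = 3.1148
  red: (13 − 22.5)² / 22.5 = 4.0111
  white: (25 − 30)² / 30 = 0.8333
χ² = 3.1148 + 4.0111 + 0.8333 = 7.9592 ≈ 7.959
Degrees of freedom = 3 − 1 = 2; critical value at α = 0.1 is 4.605.
Since 7.959 > 4.605, we reject the null hypothesis — the data do not fit the 9:3:4 ratio.

7.959; not consistent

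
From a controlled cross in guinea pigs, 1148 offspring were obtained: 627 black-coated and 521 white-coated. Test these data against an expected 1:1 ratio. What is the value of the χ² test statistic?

Under the 1:1 hypothesis (Σ ratio = 2, N = 1148):
  black-coated: 1148 × 1/2 = 574
  white-coated: 1148 × 1/2 = 574
χ² = Σ (O − E)² / E
  black-coated: (627 − 574)² / 574 = 4.8937
  white-coated: (521 − 574)² / 574 = 4.8937
χ² = 4.8937 + 4.8937 = 9.7874 ≈ 9.787

9.787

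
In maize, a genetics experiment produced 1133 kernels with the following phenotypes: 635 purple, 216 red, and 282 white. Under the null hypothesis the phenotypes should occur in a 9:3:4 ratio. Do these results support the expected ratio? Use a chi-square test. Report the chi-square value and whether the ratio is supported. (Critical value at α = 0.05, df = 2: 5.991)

0.074; consistent

Total ratio parts = 16. Expected numbers out of 1133:
  purple: 1133 × 9/16 = 637.3125
  red: 1133 × 3/16 = 212.4375
  white: 1133 × 4/16 = 283.25
χ² = Σ (O − E)² / E
  purple: (635 − 637.3125)² / 637.3125 = 0.0084
  red: (216 − 212.4375)² / 212.4375 = 0.0597
  white: (282 − 283.25)² / 283.25 = 0.0055
χ² = 0.0084 + 0.0597 + 0.0055 = 0.0736 ≈ 0.074
Degrees of freedom = 3 − 1 = 2; critical value at α = 0.05 is 5.991.
Since 0.074 < 5.991, we fail to reject the null hypothesis — the data are consistent with the 9:3:4 ratio.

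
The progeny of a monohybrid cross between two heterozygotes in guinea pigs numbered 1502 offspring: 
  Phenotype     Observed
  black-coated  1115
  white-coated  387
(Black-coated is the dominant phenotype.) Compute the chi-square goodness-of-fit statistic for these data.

For a monohybrid cross between heterozygotes with complete dominance, the expected phenotypic ratio is 3:1.
Under the 3:1 hypothesis (Σ ratio = 4, N = 1502):
  black-coated: 1502 × 3/4 = 1126.5
  white-coated: 1502 × 1/4 = 375.5
χ² = Σ (O − E)² / E
  black-coated: (1115 − 1126.5)² / 1126.5 = 0.1174
  white-coated: (387 − 375.5)² / 375.5 = 0.3522
χ² = 0.1174 + 0.3522 = 0.4696 ≈ 0.470

0.470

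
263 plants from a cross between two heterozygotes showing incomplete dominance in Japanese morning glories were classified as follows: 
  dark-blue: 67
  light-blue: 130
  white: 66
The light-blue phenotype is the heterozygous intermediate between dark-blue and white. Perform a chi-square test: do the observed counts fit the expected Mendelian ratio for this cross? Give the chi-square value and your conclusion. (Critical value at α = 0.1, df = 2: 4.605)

With incomplete dominance, a heterozygote × heterozygote cross gives a 1:2:1 phenotypic ratio.
The 1:2:1 ratio has 4 parts, so with N = 263 the expected counts are:
  dark-blue: 263 × 1/4 = 65.75
  light-blue: 263 × 2/4 = 131.5
  white: 263 × 1/4 = 65.75
χ² = Σ (O − E)² / E
  dark-blue: (67 − 65.75)² / 65.75 = 0.0238
  light-blue: (130 − 131.5)² / 131.5 = 0.0171
  white: (66 − 65.75)² / 65.75 = 0.0010
χ² = 0.0238 + 0.0171 + 0.0010 = 0.0419 ≈ 0.042
Degrees of freedom = 3 − 1 = 2; critical value at α = 0.1 is 4.605.
Since 0.042 < 4.605, we fail to reject the null hypothesis — the data are consistent with the 1:2:1 ratio.

0.042; consistent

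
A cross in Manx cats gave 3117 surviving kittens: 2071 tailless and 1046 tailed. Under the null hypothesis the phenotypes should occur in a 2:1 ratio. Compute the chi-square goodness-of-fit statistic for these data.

The 2:1 ratio has 3 parts, so with N = 3117 the expected counts are:
  tailless: 3117 × 2/3 = 2078
  tailed: 3117 × 1/3 = 1039
χ² = Σ (O − E)² / E
  tailless: (2071 − 2078)² / 2078 = 0.0236
  tailed: (1046 − 1039)² / 1039 = 0.0472
χ² = 0.0236 + 0.0472 = 0.0708 ≈ 0.071

0.071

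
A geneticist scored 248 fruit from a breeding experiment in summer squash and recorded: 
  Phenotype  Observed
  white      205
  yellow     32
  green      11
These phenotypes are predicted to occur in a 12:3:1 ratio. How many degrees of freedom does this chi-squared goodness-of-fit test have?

2

A goodness-of-fit test with 3 phenotype classes has df = 3 − 1 = 2.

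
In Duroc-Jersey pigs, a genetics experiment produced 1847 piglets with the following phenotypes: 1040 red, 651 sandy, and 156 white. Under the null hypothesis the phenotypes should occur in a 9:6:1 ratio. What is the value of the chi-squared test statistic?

16.756

Total ratio parts = 16. Expected numbers out of 1847:
  red: 1847 × 9/16 = 1038.9375
  sandy: 1847 × 6/16 = 692.625
  white: 1847 × 1/16 = 115.4375
χ² = Σ (O − E)² / E
  red: (1040 − 1038.9375)² / 1038.9375 = 0.0011
  sandy: (651 − 692.625)² / 692.625 = 2.5016
  white: (156 − 115.4375)² / 115.4375 = 14.2529
χ² = 0.0011 + 2.5016 + 14.2529 = 16.7556 ≈ 16.756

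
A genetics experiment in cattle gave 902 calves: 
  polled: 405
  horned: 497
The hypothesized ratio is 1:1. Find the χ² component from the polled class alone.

4.692

Total ratio parts = 2. Expected numbers out of 902:
  polled: 902 × 1/2 = 451
  horned: 902 × 1/2 = 451
Contribution of polled: (405 − 451)² / 451 = 4.6918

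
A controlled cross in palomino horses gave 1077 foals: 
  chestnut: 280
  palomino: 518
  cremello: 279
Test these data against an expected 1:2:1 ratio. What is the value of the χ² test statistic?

Under the 1:2:1 hypothesis (Σ ratio = 4, N = 1077):
  chestnut: 1077 × 1/4 = 269.25
  palomino: 1077 × 2/4 = 538.5
  cremello: 1077 × 1/4 = 269.25
χ² = Σ (O − E)² / E
  chestnut: (280 − 269.25)² / 269.25 = 0.4292
  palomino: (518 − 538.5)² / 538.5 = 0.7804
  cremello: (279 − 269.25)² / 269.25 = 0.3531
χ² = 0.4292 + 0.7804 + 0.3531 = 1.5627 ≈ 1.563

1.563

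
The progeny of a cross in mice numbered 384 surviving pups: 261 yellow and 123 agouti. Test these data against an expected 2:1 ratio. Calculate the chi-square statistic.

The 2:1 ratio has 3 parts, so with N = 384 the expected counts are:
  yellow: 384 × 2/3 = 256
  agouti: 384 × 1/3 = 128
χ² = Σ (O − E)² / E
  yellow: (261 − 256)² / 256 = 0.0977
  agouti: (123 − 128)² / 128 = 0.1953
χ² = 0.0977 + 0.1953 = 0.293

0.293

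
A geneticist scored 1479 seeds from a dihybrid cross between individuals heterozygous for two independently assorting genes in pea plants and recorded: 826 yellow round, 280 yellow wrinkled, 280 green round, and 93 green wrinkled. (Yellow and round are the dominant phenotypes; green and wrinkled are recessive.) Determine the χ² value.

0.098

A dihybrid F₂ with independent assortment and complete dominance at both loci gives a 9:3:3:1 phenotypic ratio.
The 9:3:3:1 ratio has 16 parts, so with N = 1479 the expected counts are:
  yellow round: 1479 × 9/16 = 831.9375
  yellow wrinkled: 1479 × 3/16 = 277.3125
  green round: 1479 × 3/16 = 277.3125
  green wrinkled: 1479 × 1/16 = 92.4375
χ² = Σ (O − E)² / E
  yellow round: (826 − 831.9375)² / 831.9375 = 0.0424
  yellow wrinkled: (280 − 277.3125)² / 277.3125 = 0.0260
  green round: (280 − 277.3125)² / 277.3125 = 0.0260
  green wrinkled: (93 − 92.4375)² / 92.4375 = 0.0034
χ² = 0.0424 + 0.0260 + 0.0260 + 0.0034 = 0.0978 ≈ 0.098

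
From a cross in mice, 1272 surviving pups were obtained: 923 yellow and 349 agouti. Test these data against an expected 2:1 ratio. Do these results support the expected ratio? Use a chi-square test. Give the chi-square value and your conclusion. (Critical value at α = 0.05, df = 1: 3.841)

19.900; not consistent

Under the 2:1 hypothesis (Σ ratio = 3, N = 1272):
  yellow: 1272 × 2/3 = 848
  agouti: 1272 × 1/3 = 424
χ² = Σ (O − E)² / E
  yellow: (923 − 848)² / 848 = 6.6333
  agouti: (349 − 424)² / 424 = 13.2665
χ² = 6.6333 + 13.2665 = 19.8998 ≈ 19.900
Degrees of freedom = 2 − 1 = 1; critical value at α = 0.05 is 3.841.
Since 19.900 > 3.841, we reject the null hypothesis — the data do not fit the 2:1 ratio.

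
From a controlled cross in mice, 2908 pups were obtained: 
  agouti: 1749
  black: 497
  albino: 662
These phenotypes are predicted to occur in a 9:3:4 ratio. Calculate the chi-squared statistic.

The 9:3:4 ratio has 16 parts, so with N = 2908 the expected counts are:
  agouti: 2908 × 9/16 = 1635.75
  black: 2908 × 3/16 = 545.25
  albino: 2908 × 4/16 = 727
χ² = Σ (O − E)² / E
  agouti: (1749 − 1635.75)² / 1635.75 = 7.8408
  black: (497 − 545.25)² / 545.25 = 4.2697
  albino: (662 − 727)² / 727 = 5.8116
χ² = 7.8408 + 4.2697 + 5.8116 = 17.9221 ≈ 17.922

17.922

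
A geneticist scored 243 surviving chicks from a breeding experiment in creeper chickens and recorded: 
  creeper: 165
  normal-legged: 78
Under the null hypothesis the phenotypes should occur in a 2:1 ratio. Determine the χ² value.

Under the 2:1 hypothesis (Σ ratio = 3, N = 243):
  creeper: 243 × 2/3 = 162
  normal-legged: 243 × 1/3 = 81
χ² = Σ (O − E)² / E
  creeper: (165 − 162)² / 162 = 0.0556
  normal-legged: (78 − 81)² / 81 = 0.1111
χ² = 0.0556 + 0.1111 = 0.1667 ≈ 0.167

0.167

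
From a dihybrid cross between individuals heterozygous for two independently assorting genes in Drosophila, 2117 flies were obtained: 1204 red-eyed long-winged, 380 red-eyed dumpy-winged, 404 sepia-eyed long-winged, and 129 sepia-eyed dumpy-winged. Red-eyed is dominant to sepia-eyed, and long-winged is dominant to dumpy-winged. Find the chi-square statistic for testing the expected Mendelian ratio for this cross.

A dihybrid F₂ with independent assortment and complete dominance at both loci gives a 9:3:3:1 phenotypic ratio.
Under the 9:3:3:1 hypothesis (Σ ratio = 16, N = 2117):
  red-eyed long-winged: 2117 × 9/16 = 1190.8125
  red-eyed dumpy-winged: 2117 × 3/16 = 396.9375
  sepia-eyed long-winged: 2117 × 3/16 = 396.9375
  sepia-eyed dumpy-winged: 2117 × 1/16 = 132.3125
χ² = Σ (O − E)² / E
  red-eyed long-winged: (1204 − 1190.8125)² / 1190.8125 = 0.1460
  red-eyed dumpy-winged: (380 − 396.9375)² / 396.9375 = 0.7227
  sepia-eyed long-winged: (404 − 396.9375)² / 396.9375 = 0.1257
  sepia-eyed dumpy-winged: (129 − 132.3125)² / 132.3125 = 0.0829
χ² = 0.1460 + 0.7227 + 0.1257 + 0.0829 = 1.0773 ≈ 1.077

1.077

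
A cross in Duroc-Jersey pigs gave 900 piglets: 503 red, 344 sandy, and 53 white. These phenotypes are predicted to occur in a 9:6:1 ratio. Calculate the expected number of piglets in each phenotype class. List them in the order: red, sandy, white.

Total ratio parts = 16. Expected numbers out of 900:
  red: 900 × 9/16 = 506.25
  sandy: 900 × 6/16 = 337.5
  white: 900 × 1/16 = 56.25

506.25, 337.5, 56.25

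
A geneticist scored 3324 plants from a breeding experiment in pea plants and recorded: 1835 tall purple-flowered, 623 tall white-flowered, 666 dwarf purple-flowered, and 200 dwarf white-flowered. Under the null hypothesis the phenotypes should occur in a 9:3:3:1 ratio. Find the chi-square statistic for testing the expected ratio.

3.867

The 9:3:3:1 ratio has 16 parts, so with N = 3324 the expected counts are:
  tall purple-flowered: 3324 × 9/16 = 1869.75
  tall white-flowered: 3324 × 3/16 = 623.25
  dwarf purple-flowered: 3324 × 3/16 = 623.25
  dwarf white-flowered: 3324 × 1/16 = 207.75
χ² = Σ (O − E)² / E
  tall purple-flowered: (1835 − 1869.75)² / 1869.75 = 0.6458
  tall white-flowered: (623 − 623.25)² / 623.25 = 0.0001
  dwarf purple-flowered: (666 − 623.25)² / 623.25 = 2.9323
  dwarf white-flowered: (200 − 207.75)² / 207.75 = 0.2891
χ² = 0.6458 + 0.0001 + 2.9323 + 0.2891 = 3.8673 ≈ 3.867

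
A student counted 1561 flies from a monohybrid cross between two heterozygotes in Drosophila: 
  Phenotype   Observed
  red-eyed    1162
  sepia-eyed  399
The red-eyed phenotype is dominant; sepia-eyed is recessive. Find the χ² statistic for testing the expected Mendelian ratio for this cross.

For a monohybrid cross between heterozygotes with complete dominance, the expected phenotypic ratio is 3:1.
Expected counts for N = 1561 under a 3:1 ratio (total parts = 4):
  red-eyed: 1561 × 3/4 = 1170.75
  sepia-eyed: 1561 × 1/4 = 390.25
χ² = Σ (O − E)² / E
  red-eyed: (1162 − 1170.75)² / 1170.75 = 0.0654
  sepia-eyed: (399 − 390.25)² / 390.25 = 0.1962
χ² = 0.0654 + 0.1962 = 0.2616 ≈ 0.262

0.262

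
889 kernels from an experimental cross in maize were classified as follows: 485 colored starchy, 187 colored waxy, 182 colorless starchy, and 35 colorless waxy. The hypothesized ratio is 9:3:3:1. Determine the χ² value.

Total ratio parts = 16. Expected numbers out of 889:
  colored starchy: 889 × 9/16 = 500.0625
  colored waxy: 889 × 3/16 = 166.6875
  colorless starchy: 889 × 3/16 = 166.6875
  colorless waxy: 889 × 1/16 = 55.5625
χ² = Σ (O − E)² / E
  colored starchy: (485 − 500.0625)² / 500.0625 = 0.4537
  colored waxy: (187 − 166.6875)² / 166.6875 = 2.4753
  colorless starchy: (182 − 166.6875)² / 166.6875 = 1.4067
  colorless waxy: (35 − 55.5625)² / 55.5625 = 7.6097
χ² = 0.4537 + 2.4753 + 1.4067 + 7.6097 = 11.9454 ≈ 11.945

11.945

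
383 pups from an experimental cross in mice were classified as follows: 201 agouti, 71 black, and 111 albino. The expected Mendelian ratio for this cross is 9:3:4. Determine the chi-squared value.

Under the 9:3:4 hypothesis (Σ ratio = 16, N = 383):
  agouti: 383 × 9/16 = 215.4375
  black: 383 × 3/16 = 71.8125
  albino: 383 × 4/16 = 95.75
χ² = Σ (O − E)² / E
  agouti: (201 − 215.4375)² / 215.4375 = 0.9675
  black: (71 − 71.8125)² / 71.8125 = 0.0092
  albino: (111 − 95.75)² / 95.75 = 2.4289
χ² = 0.9675 + 0.0092 + 2.4289 = 3.4056 ≈ 3.406

3.406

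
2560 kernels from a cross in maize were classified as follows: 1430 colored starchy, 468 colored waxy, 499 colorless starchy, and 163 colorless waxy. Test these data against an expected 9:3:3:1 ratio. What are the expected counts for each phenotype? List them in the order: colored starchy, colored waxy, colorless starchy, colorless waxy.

The 9:3:3:1 ratio has 16 parts, so with N = 2560 the expected counts are:
  colored starchy: 2560 × 9/16 = 1440
  colored waxy: 2560 × 3/16 = 480
  colorless starchy: 2560 × 3/16 = 480
  colorless waxy: 2560 × 1/16 = 160

1440, 480, 480, 160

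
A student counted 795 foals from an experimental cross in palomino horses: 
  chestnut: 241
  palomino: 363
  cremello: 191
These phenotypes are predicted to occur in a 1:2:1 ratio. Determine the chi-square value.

12.278

Total ratio parts = 4. Expected numbers out of 795:
  chestnut: 795 × 1/4 = 198.75
  palomino: 795 × 2/4 = 397.5
  cremello: 795 × 1/4 = 198.75
χ² = Σ (O − E)² / E
  chestnut: (241 − 198.75)² / 198.75 = 8.9814
  palomino: (363 − 397.5)² / 397.5 = 2.9943
  cremello: (191 − 198.75)² / 198.75 = 0.3022
χ² = 8.9814 + 2.9943 + 0.3022 = 12.2779 ≈ 12.278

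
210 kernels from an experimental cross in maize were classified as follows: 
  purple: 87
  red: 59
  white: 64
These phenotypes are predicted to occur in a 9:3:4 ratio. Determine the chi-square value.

20.502

Total ratio parts = 16. Expected numbers out of 210:
  purple: 210 × 9/16 = 118.125
  red: 210 × 3/16 = 39.375
  white: 210 × 4/16 = 52.5
χ² = Σ (O − E)² / E
  purple: (87 − 118.125)² / 118.125 = 8.2012
  red: (59 − 39.375)² / 39.375 = 9.7813
  white: (64 − 52.5)² / 52.5 = 2.5190
χ² = 8.2012 + 9.7813 + 2.5190 = 20.5015 ≈ 20.502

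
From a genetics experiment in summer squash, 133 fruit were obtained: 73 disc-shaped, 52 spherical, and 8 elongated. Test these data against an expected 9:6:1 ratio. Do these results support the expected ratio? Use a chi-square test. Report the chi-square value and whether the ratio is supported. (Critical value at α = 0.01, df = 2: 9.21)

0.146; consistent

The 9:6:1 ratio has 16 parts, so with N = 133 the expected counts are:
  disc-shaped: 133 × 9/16 = 74.8125
  spherical: 133 × 6/16 = 49.875
  elongated: 133 × 1/16 = 8.3125
χ² = Σ (O − E)² / E
  disc-shaped: (73 − 74.8125)² / 74.8125 = 0.0439
  spherical: (52 − 49.875)² / 49.875 = 0.0905
  elongated: (8 − 8.3125)² / 8.3125 = 0.0117
χ² = 0.0439 + 0.0905 + 0.0117 = 0.1461 ≈ 0.146
Degrees of freedom = 3 − 1 = 2; critical value at α = 0.01 is 9.21.
Since 0.146 < 9.21, we fail to reject the null hypothesis — the data are consistent with the 9:6:1 ratio.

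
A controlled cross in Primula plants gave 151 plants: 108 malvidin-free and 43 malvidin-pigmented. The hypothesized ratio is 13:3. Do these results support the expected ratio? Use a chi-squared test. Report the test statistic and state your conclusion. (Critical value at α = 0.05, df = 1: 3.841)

Under the 13:3 hypothesis (Σ ratio = 16, N = 151):
  malvidin-free: 151 × 13/16 = 122.6875
  malvidin-pigmented: 151 × 3/16 = 28.3125
χ² = Σ (O − E)² / E
  malvidin-free: (108 − 122.6875)² / 122.6875 = 1.7583
  malvidin-pigmented: (43 − 28.3125)² / 28.3125 = 7.6193
χ² = 1.7583 + 7.6193 = 9.3776 ≈ 9.378
Degrees of freedom = 2 − 1 = 1; critical value at α = 0.05 is 3.841.
Since 9.378 > 3.841, we reject the null hypothesis — the data do not fit the 13:3 ratio.

9.378; not consistent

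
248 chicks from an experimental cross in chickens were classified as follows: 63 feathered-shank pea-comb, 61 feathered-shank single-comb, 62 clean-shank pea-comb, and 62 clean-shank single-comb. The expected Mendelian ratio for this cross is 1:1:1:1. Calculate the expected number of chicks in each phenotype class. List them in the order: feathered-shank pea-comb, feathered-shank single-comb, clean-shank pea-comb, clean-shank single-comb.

62, 62, 62, 62

Under the 1:1:1:1 hypothesis (Σ ratio = 4, N = 248):
  feathered-shank pea-comb: 248 × 1/4 = 62
  feathered-shank single-comb: 248 × 1/4 = 62
  clean-shank pea-comb: 248 × 1/4 = 62
  clean-shank single-comb: 248 × 1/4 = 62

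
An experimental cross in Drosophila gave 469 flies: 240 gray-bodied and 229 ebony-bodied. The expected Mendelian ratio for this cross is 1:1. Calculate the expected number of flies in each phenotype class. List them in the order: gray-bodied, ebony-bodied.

The 1:1 ratio has 2 parts, so with N = 469 the expected counts are:
  gray-bodied: 469 × 1/2 = 234.5
  ebony-bodied: 469 × 1/2 = 234.5

234.5, 234.5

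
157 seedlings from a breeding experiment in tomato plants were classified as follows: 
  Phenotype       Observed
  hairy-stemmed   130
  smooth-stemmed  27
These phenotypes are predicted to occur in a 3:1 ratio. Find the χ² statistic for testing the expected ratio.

Expected counts for N = 157 under a 3:1 ratio (total parts = 4):
  hairy-stemmed: 157 × 3/4 = 117.75
  smooth-stemmed: 157 × 1/4 = 39.25
χ² = Σ (O − E)² / E
  hairy-stemmed: (130 − 117.75)² / 117.75 = 1.2744
  smooth-stemmed: (27 − 39.25)² / 39.25 = 3.8232
χ² = 1.2744 + 3.8232 = 5.0976 ≈ 5.098

5.098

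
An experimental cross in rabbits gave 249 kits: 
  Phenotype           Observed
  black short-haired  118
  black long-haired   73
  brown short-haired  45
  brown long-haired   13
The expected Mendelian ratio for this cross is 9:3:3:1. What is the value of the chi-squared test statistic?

18.788

Under the 9:3:3:1 hypothesis (Σ ratio = 16, N = 249):
  black short-haired: 249 × 9/16 = 140.0625
  black long-haired: 249 × 3/16 = 46.6875
  brown short-haired: 249 × 3/16 = 46.6875
  brown long-haired: 249 × 1/16 = 15.5625
χ² = Σ (O − E)² / E
  black short-haired: (118 − 140.0625)² / 140.0625 = 3.4753
  black long-haired: (73 − 46.6875)² / 46.6875 = 14.8294
  brown short-haired: (45 − 46.6875)² / 46.6875 = 0.0610
  brown long-haired: (13 − 15.5625)² / 15.5625 = 0.4219
χ² = 3.4753 + 14.8294 + 0.0610 + 0.4219 = 18.7876 ≈ 18.788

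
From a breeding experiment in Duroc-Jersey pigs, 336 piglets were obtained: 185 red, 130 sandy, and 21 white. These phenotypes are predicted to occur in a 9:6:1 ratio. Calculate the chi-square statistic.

Total ratio parts = 16. Expected numbers out of 336:
  red: 336 × 9/16 = 189
  sandy: 336 × 6/16 = 126
  white: 336 × 1/16 = 21
χ² = Σ (O − E)² / E
  red: (185 − 189)² / 189 = 0.0847
  sandy: (130 − 126)² / 126 = 0.1270
  white: (21 − 21)² / 21 = 0.0000
χ² = 0.0847 + 0.1270 + 0.0000 = 0.2117 ≈ 0.212

0.212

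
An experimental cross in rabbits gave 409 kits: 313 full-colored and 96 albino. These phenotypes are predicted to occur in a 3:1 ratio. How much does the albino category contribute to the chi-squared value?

Under the 3:1 hypothesis (Σ ratio = 4, N = 409):
  full-colored: 409 × 3/4 = 306.75
  albino: 409 × 1/4 = 102.25
Contribution of albino: (96 − 102.25)² / 102.25 = 0.3820

0.382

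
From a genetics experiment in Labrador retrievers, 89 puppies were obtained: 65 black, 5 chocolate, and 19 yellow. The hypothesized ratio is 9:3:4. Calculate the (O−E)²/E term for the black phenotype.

4.457

The 9:3:4 ratio has 16 parts, so with N = 89 the expected counts are:
  black: 89 × 9/16 = 50.0625
  chocolate: 89 × 3/16 = 16.6875
  yellow: 89 × 4/16 = 22.25
Contribution of black: (65 − 50.0625)² / 50.0625 = 4.4570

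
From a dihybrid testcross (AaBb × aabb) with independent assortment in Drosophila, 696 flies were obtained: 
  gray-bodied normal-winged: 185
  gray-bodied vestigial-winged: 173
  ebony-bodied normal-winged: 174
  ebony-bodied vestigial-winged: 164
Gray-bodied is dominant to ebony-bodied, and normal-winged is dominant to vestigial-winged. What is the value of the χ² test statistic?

A dihybrid testcross with independent assortment gives a 1:1:1:1 ratio.
Total ratio parts = 4. Expected numbers out of 696:
  gray-bodied normal-winged: 696 × 1/4 = 174
  gray-bodied vestigial-winged: 696 × 1/4 = 174
  ebony-bodied normal-winged: 696 × 1/4 = 174
  ebony-bodied vestigial-winged: 696 × 1/4 = 174
χ² = Σ (O − E)² / E
  gray-bodied normal-winged: (185 − 174)² / 174 = 0.6954
  gray-bodied vestigial-winged: (173 − 174)² / 174 = 0.0057
  ebony-bodied normal-winged: (174 − 174)² / 174 = 0.0000
  ebony-bodied vestigial-winged: (164 − 174)² / 174 = 0.5747
χ² = 0.6954 + 0.0057 + 0.0000 + 0.5747 = 1.2758 ≈ 1.276

1.276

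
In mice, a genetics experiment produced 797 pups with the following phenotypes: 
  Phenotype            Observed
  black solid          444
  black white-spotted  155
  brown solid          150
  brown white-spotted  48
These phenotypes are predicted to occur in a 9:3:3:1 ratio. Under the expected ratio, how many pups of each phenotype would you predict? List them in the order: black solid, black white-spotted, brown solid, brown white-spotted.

Total ratio parts = 16. Expected numbers out of 797:
  black solid: 797 × 9/16 = 448.3125
  black white-spotted: 797 × 3/16 = 149.4375
  brown solid: 797 × 3/16 = 149.4375
  brown white-spotted: 797 × 1/16 = 49.8125

448.3125, 149.4375, 149.4375, 49.8125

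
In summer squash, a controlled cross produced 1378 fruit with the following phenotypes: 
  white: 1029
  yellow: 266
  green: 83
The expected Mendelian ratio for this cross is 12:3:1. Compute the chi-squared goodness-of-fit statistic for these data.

Under the 12:3:1 hypothesis (Σ ratio = 16, N = 1378):
  white: 1378 × 12/16 = 1033.5
  yellow: 1378 × 3/16 = 258.375
  green: 1378 × 1/16 = 86.125
χ² = Σ (O − E)² / E
  white: (1029 − 1033.5)² / 1033.5 = 0.0196
  yellow: (266 − 258.375)² / 258.375 = 0.2250
  green: (83 − 86.125)² / 86.125 = 0.1134
χ² = 0.0196 + 0.2250 + 0.1134 = 0.358

0.358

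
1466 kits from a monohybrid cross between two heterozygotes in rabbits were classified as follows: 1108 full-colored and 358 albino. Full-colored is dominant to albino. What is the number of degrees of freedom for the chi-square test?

1

For a monohybrid cross between heterozygotes with complete dominance, the expected phenotypic ratio is 3:1.
A goodness-of-fit test with 2 phenotype classes has df = 2 − 1 = 1.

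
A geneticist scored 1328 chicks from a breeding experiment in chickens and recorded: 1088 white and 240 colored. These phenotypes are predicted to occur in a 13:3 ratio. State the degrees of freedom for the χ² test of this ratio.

A goodness-of-fit test with 2 phenotype classes has df = 2 − 1 = 1.

1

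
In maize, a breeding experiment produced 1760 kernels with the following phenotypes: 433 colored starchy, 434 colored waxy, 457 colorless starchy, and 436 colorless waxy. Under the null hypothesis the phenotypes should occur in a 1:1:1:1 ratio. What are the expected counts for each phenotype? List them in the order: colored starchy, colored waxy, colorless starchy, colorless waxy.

440, 440, 440, 440

Under the 1:1:1:1 hypothesis (Σ ratio = 4, N = 1760):
  colored starchy: 1760 × 1/4 = 440
  colored waxy: 1760 × 1/4 = 440
  colorless starchy: 1760 × 1/4 = 440
  colorless waxy: 1760 × 1/4 = 440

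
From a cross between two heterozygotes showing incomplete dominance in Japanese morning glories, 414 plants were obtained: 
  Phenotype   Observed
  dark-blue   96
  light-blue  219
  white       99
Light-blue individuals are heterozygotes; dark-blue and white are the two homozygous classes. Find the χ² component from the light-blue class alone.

With incomplete dominance, a heterozygote × heterozygote cross gives a 1:2:1 phenotypic ratio.
Total ratio parts = 4. Expected numbers out of 414:
  dark-blue: 414 × 1/4 = 103.5
  light-blue: 414 × 2/4 = 207
  white: 414 × 1/4 = 103.5
Contribution of light-blue: (219 − 207)² / 207 = 0.6957

0.696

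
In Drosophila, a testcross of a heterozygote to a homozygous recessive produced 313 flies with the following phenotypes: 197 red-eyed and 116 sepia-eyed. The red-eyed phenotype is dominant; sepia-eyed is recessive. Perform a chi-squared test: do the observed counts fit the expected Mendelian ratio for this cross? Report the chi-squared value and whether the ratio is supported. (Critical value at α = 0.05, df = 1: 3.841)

20.962; not consistent

A testcross of a heterozygote (Aa × aa) gives a 1:1 phenotypic ratio.
Under the 1:1 hypothesis (Σ ratio = 2, N = 313):
  red-eyed: 313 × 1/2 = 156.5
  sepia-eyed: 313 × 1/2 = 156.5
χ² = Σ (O − E)² / E
  red-eyed: (197 − 156.5)² / 156.5 = 10.4808
  sepia-eyed: (116 − 156.5)² / 156.5 = 10.4808
χ² = 10.4808 + 10.4808 = 20.9616 ≈ 20.962
Degrees of freedom = 2 − 1 = 1; critical value at α = 0.05 is 3.841.
Since 20.962 > 3.841, we reject the null hypothesis — the data do not fit the 1:1 ratio.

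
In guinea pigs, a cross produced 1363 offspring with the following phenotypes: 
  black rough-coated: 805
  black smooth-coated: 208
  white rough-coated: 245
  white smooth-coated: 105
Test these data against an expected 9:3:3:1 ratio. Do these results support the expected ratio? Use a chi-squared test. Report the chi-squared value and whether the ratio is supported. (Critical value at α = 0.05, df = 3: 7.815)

15.811; not consistent

The 9:3:3:1 ratio has 16 parts, so with N = 1363 the expected counts are:
  black rough-coated: 1363 × 9/16 = 766.6875
  black smooth-coated: 1363 × 3/16 = 255.5625
  white rough-coated: 1363 × 3/16 = 255.5625
  white smooth-coated: 1363 × 1/16 = 85.1875
χ² = Σ (O − E)² / E
  black rough-coated: (805 − 766.6875)² / 766.6875 = 1.9145
  black smooth-coated: (208 − 255.5625)² / 255.5625 = 8.8518
  white rough-coated: (245 − 255.5625)² / 255.5625 = 0.4366
  white smooth-coated: (105 − 85.1875)² / 85.1875 = 4.6079
χ² = 1.9145 + 8.8518 + 0.4366 + 4.6079 = 15.8108 ≈ 15.811
Degrees of freedom = 4 − 1 = 3; critical value at α = 0.05 is 7.815.
Since 15.811 > 7.815, we reject the null hypothesis — the data do not fit the 9:3:3:1 ratio.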